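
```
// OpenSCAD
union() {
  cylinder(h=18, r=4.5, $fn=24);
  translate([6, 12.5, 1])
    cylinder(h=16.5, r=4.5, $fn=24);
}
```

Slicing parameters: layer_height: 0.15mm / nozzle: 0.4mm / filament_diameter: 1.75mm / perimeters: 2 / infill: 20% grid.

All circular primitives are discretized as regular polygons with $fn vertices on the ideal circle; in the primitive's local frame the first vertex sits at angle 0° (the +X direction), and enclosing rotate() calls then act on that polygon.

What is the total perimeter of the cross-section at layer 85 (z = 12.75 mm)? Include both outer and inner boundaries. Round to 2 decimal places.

56.39 mm

At z = 12.75 mm: the r=4.5 cylinder contributes a regular 24-gon of circumradius 4.5 (perimeter = 2·24·4.500·sin(180°/24) = 28.19 mm); the cylinder at (6, 12.5): section is a regular 24-gon, circumradius r=4.5 (perimeter = 2·24·4.500·sin(180°/24) = 28.19 mm); Combining (union): the 2 present regions are separate (no shared area or edge), so areas and boundary lengths simply add and each stays a separate island — boundary = 56.39 mm. Overall, the cross-section has 2 separate islands. Total boundary length (outer) = 56.39 mm.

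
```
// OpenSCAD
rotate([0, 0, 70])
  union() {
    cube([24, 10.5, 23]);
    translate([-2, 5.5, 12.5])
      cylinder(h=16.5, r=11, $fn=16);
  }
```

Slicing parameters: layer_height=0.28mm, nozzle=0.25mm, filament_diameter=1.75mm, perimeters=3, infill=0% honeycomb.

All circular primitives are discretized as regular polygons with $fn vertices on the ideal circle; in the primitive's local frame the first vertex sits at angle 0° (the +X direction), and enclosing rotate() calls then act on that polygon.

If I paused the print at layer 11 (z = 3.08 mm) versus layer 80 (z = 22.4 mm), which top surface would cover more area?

Layer 11 (z = 3.08): the cube (footprint 24×10.5) is included at this height (area 252.00 mm²); the cylinder at (-2, 5.5) does not reach this height (z outside [12.5, 29]); Taking the union: only the 24×10.5 cube is present, so the union is just that shape — area = 252.00 mm²; (rotated 70° about Z; rotation is an isometry so areas/perimeters/island counts are preserved). So its area = 252.00 mm². Layer 80 (z = 22.4): the cube is present — its section is the full 24×10.5 rectangle (area 252.00 mm²); the r=11 cylinder at (-2, 5.5) gives a regular 16-gon of circumradius 11 (constant along its height) (area = (16/2)·11.000²·sin(360°/16) = 370.44 mm²); Taking the union: the regions partially overlap — summed areas 622.44 mm² minus the doubly-counted overlap 88.47 mm² gives 533.97 mm² — area = 533.97 mm²; (whole slice rotated 70° about Z — lengths, areas and connectivity unchanged). So its area = 533.97 mm². Layer 80 is larger (533.97 vs 252.00 mm²).

layer 80 (z = 22.4 mm)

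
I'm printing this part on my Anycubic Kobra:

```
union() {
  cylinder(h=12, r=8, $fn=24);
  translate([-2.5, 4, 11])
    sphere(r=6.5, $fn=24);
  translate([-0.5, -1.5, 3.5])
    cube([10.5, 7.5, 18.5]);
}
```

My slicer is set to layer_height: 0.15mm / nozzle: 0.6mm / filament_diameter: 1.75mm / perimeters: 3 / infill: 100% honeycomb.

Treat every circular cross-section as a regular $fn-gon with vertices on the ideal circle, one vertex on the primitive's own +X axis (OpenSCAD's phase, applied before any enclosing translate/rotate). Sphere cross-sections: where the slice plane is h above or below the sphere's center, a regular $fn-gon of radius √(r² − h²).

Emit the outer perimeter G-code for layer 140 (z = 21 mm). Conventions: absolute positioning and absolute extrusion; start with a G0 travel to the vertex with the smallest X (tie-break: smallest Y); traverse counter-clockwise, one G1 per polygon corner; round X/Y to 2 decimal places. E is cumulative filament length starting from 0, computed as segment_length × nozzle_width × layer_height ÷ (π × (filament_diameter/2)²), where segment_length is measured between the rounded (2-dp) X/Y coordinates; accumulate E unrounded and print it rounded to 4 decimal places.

At z = 21 mm: the cylinder is absent (z outside [0, 12]); the sphere at (-2.5, 4) is absent (|z−center|=10.000 > r=6.5); the cube at (-0.5, -1.5) is present — its section is the full 10.5×7.5 rectangle; Combining (union): only the 10.5×7.5 cube at (-0.5, -1.5) is present, so the union is just that shape — 1 connected region. The outline is a single polygon with 4 vertices. Extrusion per mm of travel: 0.6 × 0.15 / (π × 0.875²) = 0.037418. Accumulating E over each segment gives final E = 1.3470.

G0 X-0.50 Y-1.50 Z21.00
G1 X10.00 Y-1.50 E0.3929
G1 X10.00 Y6.00 E0.6735
G1 X-0.50 Y6.00 E1.0664
G1 X-0.50 Y-1.50 E1.3470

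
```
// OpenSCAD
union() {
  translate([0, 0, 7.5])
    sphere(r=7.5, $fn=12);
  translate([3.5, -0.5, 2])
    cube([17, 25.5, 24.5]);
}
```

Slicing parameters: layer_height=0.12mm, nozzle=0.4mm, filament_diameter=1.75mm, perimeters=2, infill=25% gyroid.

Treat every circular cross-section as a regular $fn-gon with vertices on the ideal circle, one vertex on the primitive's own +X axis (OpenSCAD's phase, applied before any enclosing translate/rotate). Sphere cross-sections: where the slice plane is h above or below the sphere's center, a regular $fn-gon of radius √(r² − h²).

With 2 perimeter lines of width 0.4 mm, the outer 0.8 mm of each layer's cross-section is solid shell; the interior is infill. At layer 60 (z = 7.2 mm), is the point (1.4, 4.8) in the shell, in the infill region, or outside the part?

infill

At z = 7.2 mm: the sphere: section is a regular 12-gon, circumradius = √(r²−h²) = √(7.5²−0.3²) = 7.494; the cube at (3.5, -0.5) (footprint 17×25.5) is included at this height; Merging all regions: the regions partially overlap (shared area 19.50 mm²), so overlapping operands fuse into one piece — 1 connected region. Overall, the cross-section is a single solid region. The nearest boundary edge runs (0.00, 7.49)→(3.50, 6.56); distance from the point to it = 2.24 mm. The point is inside the cross-section and 2.24 mm from the nearest boundary — more than the 0.8 mm shell width (2 × 0.4), so it's in the infill interior.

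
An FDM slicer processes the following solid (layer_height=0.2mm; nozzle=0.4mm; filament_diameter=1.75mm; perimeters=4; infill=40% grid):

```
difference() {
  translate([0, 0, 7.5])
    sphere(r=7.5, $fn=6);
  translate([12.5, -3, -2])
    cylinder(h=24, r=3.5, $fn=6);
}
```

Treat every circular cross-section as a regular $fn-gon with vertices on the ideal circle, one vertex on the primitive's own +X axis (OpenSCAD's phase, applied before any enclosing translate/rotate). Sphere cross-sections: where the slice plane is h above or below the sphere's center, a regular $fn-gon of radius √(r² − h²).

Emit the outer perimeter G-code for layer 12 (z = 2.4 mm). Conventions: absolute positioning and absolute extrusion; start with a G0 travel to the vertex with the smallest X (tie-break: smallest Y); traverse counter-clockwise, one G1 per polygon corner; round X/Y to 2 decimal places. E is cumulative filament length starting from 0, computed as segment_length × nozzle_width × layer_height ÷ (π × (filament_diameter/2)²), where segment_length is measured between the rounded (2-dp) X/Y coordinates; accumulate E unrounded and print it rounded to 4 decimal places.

At z = 2.4 mm: the r=7.5 sphere slices to a regular 6-gon of circumradius 5.499 (√(r²−h²) with h=5.1 from center); the r=3.5 cylinder at (12.5, -3) contributes a regular 6-gon of circumradius 3.5; After the difference (first − rest): starting from the r=7.5 sphere, the r=3.5 cylinder at (12.5, -3) misses the remaining region (no effect) — 1 connected region. The outline is a single polygon with 6 vertices. Extrusion per mm of travel: 0.4 × 0.2 / (π × 0.875²) = 0.033260. Accumulating E over each segment gives final E = 1.0972.

G0 X-5.50 Y0.00 Z2.40
G1 X-2.75 Y-4.76 E0.1828
G1 X2.75 Y-4.76 E0.3658
G1 X5.50 Y0.00 E0.5486
G1 X2.75 Y4.76 E0.7315
G1 X-2.75 Y4.76 E0.9144
G1 X-5.50 Y0.00 E1.0972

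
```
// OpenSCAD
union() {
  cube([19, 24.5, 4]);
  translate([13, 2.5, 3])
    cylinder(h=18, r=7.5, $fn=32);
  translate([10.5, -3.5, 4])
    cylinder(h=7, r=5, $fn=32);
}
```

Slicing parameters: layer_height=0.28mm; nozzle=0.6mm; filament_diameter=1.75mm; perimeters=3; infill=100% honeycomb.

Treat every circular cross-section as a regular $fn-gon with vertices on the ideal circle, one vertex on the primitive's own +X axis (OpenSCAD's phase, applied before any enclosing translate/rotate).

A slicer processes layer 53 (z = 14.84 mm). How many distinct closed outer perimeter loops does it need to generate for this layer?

At z = 14.84 mm: the cube does not reach this height (z outside [0, 4]); the cylinder at (13, 2.5): section is a regular 32-gon, circumradius r=7.5; the cylinder at (10.5, -3.5) does not reach this height (z outside [4, 11]); Merging all regions: only the r=7.5 cylinder at (13, 2.5) is present, so the union is just that shape — 1 connected region. The result has 1 disconnected region.

1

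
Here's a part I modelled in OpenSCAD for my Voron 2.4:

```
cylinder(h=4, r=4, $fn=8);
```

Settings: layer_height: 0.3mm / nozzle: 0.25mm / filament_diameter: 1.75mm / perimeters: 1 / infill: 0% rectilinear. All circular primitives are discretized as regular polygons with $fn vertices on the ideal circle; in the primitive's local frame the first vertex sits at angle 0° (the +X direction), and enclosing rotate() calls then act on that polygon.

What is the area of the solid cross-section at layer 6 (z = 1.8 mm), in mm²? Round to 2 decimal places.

45.25 mm²

At z = 1.8 mm: the r=4 cylinder gives a regular 8-gon of circumradius 4 (constant along its height) (area = (8/2)·4.000²·sin(360°/8) = 45.25 mm²). Overall, the cross-section is a single solid region. Net area = 45.25 mm².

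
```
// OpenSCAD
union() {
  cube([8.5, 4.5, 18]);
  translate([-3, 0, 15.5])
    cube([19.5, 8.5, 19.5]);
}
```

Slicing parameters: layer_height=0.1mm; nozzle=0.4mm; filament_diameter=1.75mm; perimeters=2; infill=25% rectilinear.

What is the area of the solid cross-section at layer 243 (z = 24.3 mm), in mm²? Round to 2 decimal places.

165.75 mm²

At z = 24.3 mm: the cube does not reach this height (z outside [0, 18]); the 19.5×8.5 cube at (-3, 0) contributes its full rectangle (area 165.75 mm²); Merging all regions: only the 19.5×8.5 cube at (-3, 0) is present, so the union is just that shape — area = 165.75 mm². Overall, the cross-section is a single solid region. Net area = 165.75 mm².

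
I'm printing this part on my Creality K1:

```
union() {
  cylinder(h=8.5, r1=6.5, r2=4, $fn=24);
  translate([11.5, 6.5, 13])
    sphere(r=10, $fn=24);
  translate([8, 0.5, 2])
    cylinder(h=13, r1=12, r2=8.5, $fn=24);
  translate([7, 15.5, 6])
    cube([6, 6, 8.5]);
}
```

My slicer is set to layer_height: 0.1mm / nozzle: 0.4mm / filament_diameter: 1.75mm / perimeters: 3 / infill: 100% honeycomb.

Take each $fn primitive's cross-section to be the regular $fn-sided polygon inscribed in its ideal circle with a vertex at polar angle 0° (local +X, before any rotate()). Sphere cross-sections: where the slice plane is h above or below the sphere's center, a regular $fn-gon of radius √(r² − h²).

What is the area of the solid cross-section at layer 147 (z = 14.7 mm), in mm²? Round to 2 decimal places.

At z = 14.7 mm: the cone is absent (z outside [0, 8.5]); the sphere at (11.5, 6.5): section is a regular 24-gon, circumradius = √(r²−h²) = √(10²−1.7²) = 9.854 (area = (24/2)·9.854²·sin(360°/24) = 301.61 mm²); the cone at (8, 0.5) contributes a regular 24-gon of circumradius 8.581 (interpolated between r1=12 and r2=8.5 at t=0.977) (area = (24/2)·8.581²·sin(360°/24) = 228.68 mm²); the cube at (7, 15.5) is not intersected at this z (z outside [6, 14.5]); Merging all regions: the regions partially overlap — summed areas 530.29 mm² minus the doubly-counted overlap 138.66 mm² gives 391.63 mm² — area = 391.63 mm². Overall, the cross-section is a single solid region. Net area = 391.63 mm².

391.63 mm²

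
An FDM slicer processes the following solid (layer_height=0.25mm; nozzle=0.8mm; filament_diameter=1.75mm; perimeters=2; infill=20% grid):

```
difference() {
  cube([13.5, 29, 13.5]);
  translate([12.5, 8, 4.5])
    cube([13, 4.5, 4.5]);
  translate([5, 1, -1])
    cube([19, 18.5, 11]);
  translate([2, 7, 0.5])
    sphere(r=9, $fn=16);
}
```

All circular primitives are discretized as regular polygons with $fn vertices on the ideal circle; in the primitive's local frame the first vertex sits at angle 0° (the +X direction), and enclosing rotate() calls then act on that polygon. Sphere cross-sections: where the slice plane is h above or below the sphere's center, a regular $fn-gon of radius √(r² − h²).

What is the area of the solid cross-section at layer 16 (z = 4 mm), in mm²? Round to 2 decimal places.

At z = 4 mm: the cube is present — its section is the full 13.5×29 rectangle (area 391.50 mm²); the cube at (12.5, 8) does not reach this height (z outside [4.5, 9]); the cube at (5, 1) is present — its section is the full 19×18.5 rectangle (area 351.50 mm²); the sphere at (2, 7): section is a regular 16-gon, circumradius = √(r²−h²) = √(9²−3.5²) = 8.292 (area = (16/2)·8.292²·sin(360°/16) = 210.48 mm²); Subtracting the remaining from the first: starting from the 13.5×29 cube (391.50 mm²), the 19×18.5 cube at (5, 1) partially overlaps it — only the 157.25 mm² overlap (of its 351.50 mm²) is removed, clipping the outline; the r=9 sphere at (2, 7) partially overlaps it — only the 77.07 mm² overlap (of its 210.48 mm²) is removed, clipping the outline — area = 157.18 mm². Overall, the cross-section has 2 separate islands. Net area = 157.18 mm².

157.18 mm²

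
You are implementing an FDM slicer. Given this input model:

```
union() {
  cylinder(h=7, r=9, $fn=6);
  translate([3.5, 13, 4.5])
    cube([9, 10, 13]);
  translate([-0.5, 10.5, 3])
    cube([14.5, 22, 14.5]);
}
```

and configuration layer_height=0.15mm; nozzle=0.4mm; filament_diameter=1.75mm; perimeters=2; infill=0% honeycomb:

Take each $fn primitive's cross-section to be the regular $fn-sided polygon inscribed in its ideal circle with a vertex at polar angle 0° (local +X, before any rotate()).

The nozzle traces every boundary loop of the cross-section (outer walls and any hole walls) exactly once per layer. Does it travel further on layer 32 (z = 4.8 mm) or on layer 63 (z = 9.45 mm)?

layer 32 (z = 4.8 mm)

Layer 32 (z = 4.8): the cylinder: section is a regular 6-gon, circumradius r=9 (perimeter = 2·6·9.000·sin(180°/6) = 54.00 mm); the cube at (3.5, 13) is present — its section is the full 9×10 rectangle (perimeter 38.00 mm); the 14.5×22 cube at (-0.5, 10.5) contributes its full rectangle (perimeter 73.00 mm); Combining (union): the regions partially overlap (shared area 90.00 mm²), so the edge portions inside another operand are dropped and the merged outline is re-measured after clipping — boundary = 127.00 mm. So its perimeter = 127.00 mm. Layer 63 (z = 9.45): the cylinder does not reach this height (z outside [0, 7]); the cube at (3.5, 13) (footprint 9×10) is included at this height (perimeter 38.00 mm); the 14.5×22 cube at (-0.5, 10.5) contributes its full rectangle (perimeter 73.00 mm); Combining (union): the 9×10 cube at (3.5, 13) lies entirely inside the 14.5×22 cube at (-0.5, 10.5), so the union is just the 14.5×22 cube at (-0.5, 10.5) — boundary = 73.00 mm. So its perimeter = 73.00 mm. Layer 32 is larger (127.00 vs 73.00 mm).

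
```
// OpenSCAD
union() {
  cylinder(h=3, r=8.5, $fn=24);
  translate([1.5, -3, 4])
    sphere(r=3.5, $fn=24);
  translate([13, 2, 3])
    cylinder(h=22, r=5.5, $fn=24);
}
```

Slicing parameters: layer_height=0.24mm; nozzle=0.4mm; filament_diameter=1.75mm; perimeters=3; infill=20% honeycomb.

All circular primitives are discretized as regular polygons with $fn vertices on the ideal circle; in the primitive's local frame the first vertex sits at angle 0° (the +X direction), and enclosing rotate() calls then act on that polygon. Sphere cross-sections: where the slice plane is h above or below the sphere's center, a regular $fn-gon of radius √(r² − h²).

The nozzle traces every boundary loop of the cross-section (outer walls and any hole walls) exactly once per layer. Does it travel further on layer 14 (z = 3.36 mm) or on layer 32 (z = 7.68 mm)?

layer 14 (z = 3.36 mm)

Layer 14 (z = 3.36): the cylinder is not intersected at this z (z outside [0, 3]); the sphere at (1.5, -3): section is a regular 24-gon, circumradius = √(r²−h²) = √(3.5²−0.64²) = 3.441 (perimeter = 2·24·3.441·sin(180°/24) = 21.56 mm); the cylinder at (13, 2): section is a regular 24-gon, circumradius r=5.5 (perimeter = 2·24·5.500·sin(180°/24) = 34.46 mm); Taking the union: the 2 present regions are separate (no shared area or edge), so areas and boundary lengths simply add and each stays a separate island — boundary = 56.02 mm. So its perimeter = 56.02 mm. Layer 32 (z = 7.68): the cylinder is not intersected at this z (z outside [0, 3]); the sphere at (1.5, -3) is not intersected at this z (|z−center|=3.680 > r=3.5); the r=5.5 cylinder at (13, 2) gives a regular 24-gon of circumradius 5.5 (constant along its height) (perimeter = 2·24·5.500·sin(180°/24) = 34.46 mm); Merging all regions: only the r=5.5 cylinder at (13, 2) is present, so the union is just that shape — boundary = 34.46 mm. So its perimeter = 34.46 mm. Layer 14 is larger (56.02 vs 34.46 mm).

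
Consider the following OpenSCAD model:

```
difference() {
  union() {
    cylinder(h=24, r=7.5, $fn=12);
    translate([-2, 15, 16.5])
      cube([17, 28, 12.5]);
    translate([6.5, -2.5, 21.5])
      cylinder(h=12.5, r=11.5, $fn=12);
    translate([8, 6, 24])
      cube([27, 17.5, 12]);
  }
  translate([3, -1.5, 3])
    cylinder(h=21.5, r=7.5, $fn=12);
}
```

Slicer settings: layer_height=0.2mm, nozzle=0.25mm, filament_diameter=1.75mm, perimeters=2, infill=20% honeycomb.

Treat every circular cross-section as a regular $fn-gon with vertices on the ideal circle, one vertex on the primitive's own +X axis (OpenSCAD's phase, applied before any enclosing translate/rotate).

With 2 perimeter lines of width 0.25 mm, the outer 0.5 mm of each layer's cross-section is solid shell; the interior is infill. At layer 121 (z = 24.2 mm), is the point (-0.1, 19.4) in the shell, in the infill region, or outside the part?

infill

At z = 24.2 mm: the cylinder does not reach this height (z outside [0, 24]); the cube at (-2, 15) is present — its section is the full 17×28 rectangle; the r=11.5 cylinder at (6.5, -2.5) contributes a regular 12-gon of circumradius 11.5; the cube at (8, 6) (footprint 27×17.5) is included at this height; Taking the union: the regions partially overlap (shared area 69.19 mm²), so overlapping operands fuse into one piece — 1 connected region; the r=7.5 cylinder at (3, -1.5) contributes a regular 12-gon of circumradius 7.5; Taking the first minus the rest: starting from that combined region, the r=7.5 cylinder at (3, -1.5) lies wholly inside it (removes its full 168.75 mm² and its 46.59 mm outline becomes a hole wall) — 1 connected region with 1 hole. Overall, the cross-section is one region with 1 hole. The nearest boundary edge runs (-2.00, 15.00)→(-2.00, 43.00); distance from the point to it = 1.90 mm. The point is inside the cross-section and 1.90 mm from the nearest boundary — more than the 0.5 mm shell width (2 × 0.25), so it's in the infill interior.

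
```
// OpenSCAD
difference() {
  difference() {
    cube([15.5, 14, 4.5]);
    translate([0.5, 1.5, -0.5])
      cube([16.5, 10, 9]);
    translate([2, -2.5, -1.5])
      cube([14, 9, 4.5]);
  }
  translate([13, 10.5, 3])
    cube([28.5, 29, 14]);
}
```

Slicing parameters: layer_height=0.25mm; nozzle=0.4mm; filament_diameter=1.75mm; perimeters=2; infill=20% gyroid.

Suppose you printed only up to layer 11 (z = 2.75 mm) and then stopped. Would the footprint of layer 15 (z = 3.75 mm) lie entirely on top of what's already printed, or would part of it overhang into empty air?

Compare the two slices. At z = 2.75: the cube (footprint 15.5×14) is included at this height (area 217.00 mm²); the 16.5×10 cube at (0.5, 1.5) contributes its full rectangle (area 165.00 mm²); the cube at (2, -2.5) (footprint 14×9) is included at this height (area 126.00 mm²); After the difference (first − rest): starting from the 15.5×14 cube (217.00 mm²), the 16.5×10 cube at (0.5, 1.5) partially overlaps it — only the 150.00 mm² overlap (of its 165.00 mm²) is removed, clipping the outline; the 14×9 cube at (2, -2.5) partially overlaps it — only the 20.25 mm² overlap (of its 126.00 mm²) is removed, clipping the outline — area = 46.75 mm²; the cube at (13, 10.5) is absent (z outside [3, 17]); After the difference (first − rest): none of the subtracted shapes is present at this height, so that combined region is unchanged — area = 46.75 mm². At z = 3.75: the cube (footprint 15.5×14) is included at this height (area 217.00 mm²); the cube at (0.5, 1.5) is present — its section is the full 16.5×10 rectangle (area 165.00 mm²); the cube at (2, -2.5) is not intersected at this z (z outside [-1.5, 3]); Subtracting the remaining from the first: starting from the 15.5×14 cube (217.00 mm²), the 16.5×10 cube at (0.5, 1.5) partially overlaps it — only the 150.00 mm² overlap (of its 165.00 mm²) is removed, clipping the outline — area = 67.00 mm²; the cube at (13, 10.5) (footprint 28.5×29) is included at this height (area 826.50 mm²); Taking the first minus the rest: starting from that combined region (67.00 mm²), the 28.5×29 cube at (13, 10.5) partially overlaps it — only the 6.25 mm² overlap (of its 826.50 mm²) is removed, clipping the outline — area = 60.75 mm². Checking containment: at z = 3.75 the cross-section extends beyond the z = 2.75 cross-section by about 20.25 mm².

part overhangs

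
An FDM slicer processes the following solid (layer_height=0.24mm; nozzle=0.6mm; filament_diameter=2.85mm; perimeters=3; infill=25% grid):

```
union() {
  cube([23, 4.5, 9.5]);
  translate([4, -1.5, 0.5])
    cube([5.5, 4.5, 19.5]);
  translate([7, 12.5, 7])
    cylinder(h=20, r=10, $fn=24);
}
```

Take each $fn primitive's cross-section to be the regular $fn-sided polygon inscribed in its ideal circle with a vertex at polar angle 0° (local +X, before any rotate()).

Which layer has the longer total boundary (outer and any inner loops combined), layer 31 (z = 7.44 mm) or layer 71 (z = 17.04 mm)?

layer 31 (z = 7.44 mm)

Layer 31 (z = 7.44): the 23×4.5 cube contributes its full rectangle (perimeter 55.00 mm); the 5.5×4.5 cube at (4, -1.5) contributes its full rectangle (perimeter 20.00 mm); the cylinder at (7, 12.5): section is a regular 24-gon, circumradius r=10 (perimeter = 2·24·10.000·sin(180°/24) = 62.65 mm); Combining (union): the regions partially overlap (shared area 32.13 mm²), so the edge portions inside another operand are dropped and the merged outline is re-measured after clipping — boundary = 96.32 mm. So its perimeter = 96.32 mm. Layer 71 (z = 17.04): the cube is absent (z outside [0, 9.5]); the 5.5×4.5 cube at (4, -1.5) contributes its full rectangle (perimeter 20.00 mm); the cylinder at (7, 12.5): section is a regular 24-gon, circumradius r=10 (perimeter = 2·24·10.000·sin(180°/24) = 62.65 mm); Taking the union: the regions partially overlap (shared area 1.72 mm²), so the edge portions inside another operand are dropped and the merged outline is re-measured after clipping — boundary = 71.46 mm. So its perimeter = 71.46 mm. Layer 31 is larger (96.32 vs 71.46 mm).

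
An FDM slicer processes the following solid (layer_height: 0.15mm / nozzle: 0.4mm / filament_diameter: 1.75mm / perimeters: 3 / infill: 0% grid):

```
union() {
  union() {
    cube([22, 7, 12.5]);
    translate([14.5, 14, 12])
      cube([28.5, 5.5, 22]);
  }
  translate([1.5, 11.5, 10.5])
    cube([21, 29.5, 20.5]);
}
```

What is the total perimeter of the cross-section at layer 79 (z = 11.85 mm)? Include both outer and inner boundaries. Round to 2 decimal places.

At z = 11.85 mm: the cube is present — its section is the full 22×7 rectangle (perimeter 58.00 mm); the cube at (14.5, 14) is absent (z outside [12, 34]); Taking the union: only the 22×7 cube is present, so the union is just that shape — boundary = 58.00 mm; the 21×29.5 cube at (1.5, 11.5) contributes its full rectangle (perimeter 101.00 mm); Taking the union: the 2 present regions are separate (no shared area or edge), so areas and boundary lengths simply add and each stays a separate island — boundary = 159.00 mm. Overall, the cross-section has 2 separate islands. Total boundary length (outer) = 159.00 mm.

159.00 mm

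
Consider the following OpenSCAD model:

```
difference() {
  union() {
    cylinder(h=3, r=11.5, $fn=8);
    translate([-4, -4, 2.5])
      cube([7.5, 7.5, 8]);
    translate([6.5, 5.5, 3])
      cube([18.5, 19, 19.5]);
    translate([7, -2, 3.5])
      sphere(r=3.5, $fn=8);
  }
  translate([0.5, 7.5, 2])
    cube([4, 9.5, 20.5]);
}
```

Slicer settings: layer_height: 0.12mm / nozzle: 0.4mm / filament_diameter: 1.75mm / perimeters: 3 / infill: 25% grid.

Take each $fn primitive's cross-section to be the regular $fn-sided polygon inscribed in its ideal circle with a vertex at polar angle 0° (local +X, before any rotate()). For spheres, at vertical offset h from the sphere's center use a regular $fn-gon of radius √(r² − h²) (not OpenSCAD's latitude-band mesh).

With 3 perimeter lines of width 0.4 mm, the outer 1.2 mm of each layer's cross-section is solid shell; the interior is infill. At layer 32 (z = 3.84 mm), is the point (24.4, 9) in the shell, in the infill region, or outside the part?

At z = 3.84 mm: the cylinder does not reach this height (z outside [0, 3]); the cube at (-4, -4) (footprint 7.5×7.5) is included at this height; the cube at (6.5, 5.5) is present — its section is the full 18.5×19 rectangle; the r=3.5 sphere at (7, -2) slices to a regular 8-gon of circumradius 3.483 (√(r²−h²) with h=0.34 from center); Taking the union: the 3 present regions are separate (no shared area or edge), so areas and boundary lengths simply add and each stays a separate island — 3 connected regions; the cube at (0.5, 7.5) is present — its section is the full 4×9.5 rectangle; After the difference (first − rest): starting from that combined region, the 4×9.5 cube at (0.5, 7.5) misses the remaining region (no effect) — 3 connected regions. Overall, the cross-section has 3 separate islands. The nearest boundary edge runs (25.00, 24.50)→(25.00, 5.50); distance from the point to it = 0.60 mm. (Shell/infill is judged within the island containing the point — the largest one.) The point is inside the cross-section, 0.60 mm from the nearest boundary — within the 1.2 mm shell band (3 × 0.4).

shell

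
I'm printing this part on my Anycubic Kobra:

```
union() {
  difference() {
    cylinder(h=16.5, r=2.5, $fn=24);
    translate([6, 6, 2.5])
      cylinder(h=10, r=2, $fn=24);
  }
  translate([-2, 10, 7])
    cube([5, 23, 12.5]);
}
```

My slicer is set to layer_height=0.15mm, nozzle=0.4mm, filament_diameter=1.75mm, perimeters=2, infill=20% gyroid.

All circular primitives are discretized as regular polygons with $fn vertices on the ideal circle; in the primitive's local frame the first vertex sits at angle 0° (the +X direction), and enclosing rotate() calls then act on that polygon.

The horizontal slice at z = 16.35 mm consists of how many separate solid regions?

2

At z = 16.35 mm: the r=2.5 cylinder gives a regular 24-gon of circumradius 2.5 (constant along its height); the cylinder at (6, 6) is not intersected at this z (z outside [2.5, 12.5]); Subtracting the remaining from the first: none of the subtracted shapes is present at this height, so the r=2.5 cylinder is unchanged — 1 connected region; the cube at (-2, 10) (footprint 5×23) is included at this height; Taking the union: the 2 present regions are separate (no shared area or edge), so areas and boundary lengths simply add and each stays a separate island — 2 connected regions. The result has 2 disconnected regions.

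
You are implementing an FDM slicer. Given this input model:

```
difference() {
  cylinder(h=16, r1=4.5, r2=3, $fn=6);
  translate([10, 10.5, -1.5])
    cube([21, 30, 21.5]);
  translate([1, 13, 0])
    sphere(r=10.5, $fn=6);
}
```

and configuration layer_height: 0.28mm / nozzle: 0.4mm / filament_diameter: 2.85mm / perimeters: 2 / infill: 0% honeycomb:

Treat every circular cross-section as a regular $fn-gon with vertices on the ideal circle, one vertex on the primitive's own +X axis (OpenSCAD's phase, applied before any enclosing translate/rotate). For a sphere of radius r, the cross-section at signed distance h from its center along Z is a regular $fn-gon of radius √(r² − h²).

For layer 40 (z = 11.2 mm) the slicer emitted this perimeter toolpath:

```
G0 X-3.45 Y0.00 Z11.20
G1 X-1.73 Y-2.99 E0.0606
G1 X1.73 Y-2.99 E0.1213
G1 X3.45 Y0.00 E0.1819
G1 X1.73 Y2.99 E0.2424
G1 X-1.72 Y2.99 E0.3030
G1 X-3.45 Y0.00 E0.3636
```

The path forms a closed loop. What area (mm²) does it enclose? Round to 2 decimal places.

30.96 mm²

Apply the shoelace formula to the sequence of (X, Y) vertices; enclosed area = 30.96 mm².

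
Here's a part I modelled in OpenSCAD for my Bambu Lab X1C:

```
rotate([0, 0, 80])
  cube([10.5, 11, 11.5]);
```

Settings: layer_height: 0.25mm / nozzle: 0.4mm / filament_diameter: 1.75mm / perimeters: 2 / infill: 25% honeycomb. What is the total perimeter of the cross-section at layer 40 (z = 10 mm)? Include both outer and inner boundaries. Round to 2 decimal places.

43.00 mm

At z = 10 mm: the 10.5×11 cube contributes its full rectangle (perimeter 43.00 mm); (whole slice rotated 80° about Z — lengths, areas and connectivity unchanged). Overall, the cross-section is a single solid region. Total boundary length (outer) = 43.00 mm.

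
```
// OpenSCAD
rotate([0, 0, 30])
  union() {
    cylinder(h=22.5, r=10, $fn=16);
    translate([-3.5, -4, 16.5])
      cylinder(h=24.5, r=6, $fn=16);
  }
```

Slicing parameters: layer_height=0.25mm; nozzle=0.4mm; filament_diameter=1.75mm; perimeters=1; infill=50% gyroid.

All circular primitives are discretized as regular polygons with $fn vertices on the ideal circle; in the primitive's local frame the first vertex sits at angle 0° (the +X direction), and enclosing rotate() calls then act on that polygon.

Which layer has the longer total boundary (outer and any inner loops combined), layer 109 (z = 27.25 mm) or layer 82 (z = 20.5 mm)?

layer 82 (z = 20.5 mm)

Layer 109 (z = 27.25): the cylinder is absent (z outside [0, 22.5]); the r=6 cylinder at (-3.5, -4) contributes a regular 16-gon of circumradius 6 (perimeter = 2·16·6.000·sin(180°/16) = 37.46 mm); Combining (union): only the r=6 cylinder at (-3.5, -4) is present, so the union is just that shape — boundary = 37.46 mm; (whole slice rotated 30° about Z — lengths, areas and connectivity unchanged). So its perimeter = 37.46 mm. Layer 82 (z = 20.5): the cylinder: section is a regular 16-gon, circumradius r=10 (perimeter = 2·16·10.000·sin(180°/16) = 62.43 mm); the r=6 cylinder at (-3.5, -4) contributes a regular 16-gon of circumradius 6 (perimeter = 2·16·6.000·sin(180°/16) = 37.46 mm); Merging all regions: the regions partially overlap (shared area 100.29 mm²), so the edge portions inside another operand are dropped and the merged outline is re-measured after clipping — boundary = 63.83 mm; (rotated 30° about Z; rotation is an isometry so areas/perimeters/island counts are preserved). So its perimeter = 63.83 mm. Layer 82 is larger (63.83 vs 37.46 mm).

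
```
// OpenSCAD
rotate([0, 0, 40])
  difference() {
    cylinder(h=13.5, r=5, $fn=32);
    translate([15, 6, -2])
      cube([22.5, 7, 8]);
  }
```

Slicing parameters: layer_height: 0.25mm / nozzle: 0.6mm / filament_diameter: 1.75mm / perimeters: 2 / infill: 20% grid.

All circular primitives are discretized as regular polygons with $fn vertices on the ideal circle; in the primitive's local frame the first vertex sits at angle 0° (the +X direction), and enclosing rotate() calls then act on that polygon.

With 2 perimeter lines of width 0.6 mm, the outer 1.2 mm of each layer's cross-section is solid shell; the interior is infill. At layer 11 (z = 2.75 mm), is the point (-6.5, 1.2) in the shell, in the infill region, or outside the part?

outside

At z = 2.75 mm: the r=5 cylinder gives a regular 32-gon of circumradius 5 (constant along its height); the cube at (15, 6) (footprint 22.5×7) is included at this height; Subtracting the remaining from the first: starting from the r=5 cylinder, the 22.5×7 cube at (15, 6) misses the remaining region (no effect) — 1 connected region; (whole slice rotated 40° about Z — lengths, areas and connectivity unchanged). Overall, the cross-section is a single solid region. Undo the 40° rotation: the query point maps to (-4.208, 5.097) in the un-rotated model frame. The nearest boundary edge runs (-3.54, 3.54)→(-2.78, 4.16); distance from the point to it = 1.63 mm. The point is not inside any of the regions above, so it lies outside the cross-section (1.63 mm from the nearest boundary).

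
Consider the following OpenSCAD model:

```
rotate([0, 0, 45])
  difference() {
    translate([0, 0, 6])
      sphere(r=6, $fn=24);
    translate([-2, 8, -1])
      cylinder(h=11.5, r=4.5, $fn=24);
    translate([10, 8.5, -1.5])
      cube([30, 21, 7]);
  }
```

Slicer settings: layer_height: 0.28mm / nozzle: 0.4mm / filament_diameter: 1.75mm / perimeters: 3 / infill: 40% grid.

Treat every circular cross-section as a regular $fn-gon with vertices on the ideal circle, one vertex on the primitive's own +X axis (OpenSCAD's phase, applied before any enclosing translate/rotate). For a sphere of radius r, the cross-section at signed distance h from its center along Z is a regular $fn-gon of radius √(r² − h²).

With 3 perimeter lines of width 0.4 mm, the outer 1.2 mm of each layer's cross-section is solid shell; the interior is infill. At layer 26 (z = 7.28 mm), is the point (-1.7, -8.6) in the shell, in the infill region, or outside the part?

At z = 7.28 mm: the sphere: section is a regular 24-gon, circumradius = √(r²−h²) = √(6²−1.28²) = 5.862; the r=4.5 cylinder at (-2, 8) gives a regular 24-gon of circumradius 4.5 (constant along its height); the cube at (10, 8.5) is not intersected at this z (z outside [-1.5, 5.5]); Taking the first minus the rest: starting from the r=6 sphere, the r=4.5 cylinder at (-2, 8) partially overlaps it — only the 8.56 mm² overlap (of its 62.89 mm²) is removed, clipping the outline — 1 connected region; (whole slice rotated 45° about Z — lengths, areas and connectivity unchanged). Overall, the cross-section is a single solid region. Undo the 45° rotation: the query point maps to (-7.283, -4.879) in the un-rotated model frame. The nearest boundary edge runs (-4.14, -4.14)→(-5.08, -2.93); distance from the point to it = 2.94 mm. The point is not inside any of the regions above, so it lies outside the cross-section (2.94 mm from the nearest boundary).

outside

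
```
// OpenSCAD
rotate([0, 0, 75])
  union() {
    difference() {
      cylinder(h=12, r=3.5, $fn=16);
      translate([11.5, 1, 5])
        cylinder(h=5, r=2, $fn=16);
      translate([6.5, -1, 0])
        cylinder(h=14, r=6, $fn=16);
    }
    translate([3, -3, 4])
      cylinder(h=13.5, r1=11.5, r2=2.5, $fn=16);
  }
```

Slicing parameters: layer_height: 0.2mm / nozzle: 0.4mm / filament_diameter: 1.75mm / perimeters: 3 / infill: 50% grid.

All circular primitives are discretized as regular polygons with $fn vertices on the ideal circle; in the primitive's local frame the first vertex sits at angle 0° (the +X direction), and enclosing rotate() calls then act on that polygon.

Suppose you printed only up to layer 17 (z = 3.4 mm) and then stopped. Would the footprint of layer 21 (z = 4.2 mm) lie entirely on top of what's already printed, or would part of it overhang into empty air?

Compare the two slices. At z = 3.4: the cylinder: section is a regular 16-gon, circumradius r=3.5 (area = (16/2)·3.500²·sin(360°/16) = 37.50 mm²); the cylinder at (11.5, 1) does not reach this height (z outside [5, 10]); the r=6 cylinder at (6.5, -1) contributes a regular 16-gon of circumradius 6 (area = (16/2)·6.000²·sin(360°/16) = 110.21 mm²); Subtracting the remaining from the first: starting from the r=3.5 cylinder (37.50 mm²), the r=6 cylinder at (6.5, -1) partially overlaps it — only the 12.21 mm² overlap (of its 110.21 mm²) is removed, clipping the outline — area = 25.29 mm²; the cone at (3, -3) is absent (z outside [4, 17.5]); Taking the union: only the result so far is present, so the union is just that shape — area = 25.29 mm²; (whole slice rotated 75° about Z — lengths, areas and connectivity unchanged). At z = 4.2: the r=3.5 cylinder contributes a regular 16-gon of circumradius 3.5 (area = (16/2)·3.500²·sin(360°/16) = 37.50 mm²); the cylinder at (11.5, 1) is not intersected at this z (z outside [5, 10]); the r=6 cylinder at (6.5, -1) contributes a regular 16-gon of circumradius 6 (area = (16/2)·6.000²·sin(360°/16) = 110.21 mm²); Taking the first minus the rest: starting from the r=3.5 cylinder (37.50 mm²), the r=6 cylinder at (6.5, -1) partially overlaps it — only the 12.21 mm² overlap (of its 110.21 mm²) is removed, clipping the outline — area = 25.29 mm²; the cone at (3, -3) contributes a regular 16-gon of circumradius 11.367 (interpolated between r1=11.5 and r2=2.5 at t=0.015) (area = (16/2)·11.367²·sin(360°/16) = 395.54 mm²); Taking the union: the result so far lies entirely inside the cone at (3, -3), so the union is just the cone at (3, -3) — area = 395.54 mm²; (whole slice rotated 75° about Z — lengths, areas and connectivity unchanged). Checking containment: at z = 4.2 the cross-section extends beyond the z = 3.4 cross-section by about 370.25 mm².

part overhangs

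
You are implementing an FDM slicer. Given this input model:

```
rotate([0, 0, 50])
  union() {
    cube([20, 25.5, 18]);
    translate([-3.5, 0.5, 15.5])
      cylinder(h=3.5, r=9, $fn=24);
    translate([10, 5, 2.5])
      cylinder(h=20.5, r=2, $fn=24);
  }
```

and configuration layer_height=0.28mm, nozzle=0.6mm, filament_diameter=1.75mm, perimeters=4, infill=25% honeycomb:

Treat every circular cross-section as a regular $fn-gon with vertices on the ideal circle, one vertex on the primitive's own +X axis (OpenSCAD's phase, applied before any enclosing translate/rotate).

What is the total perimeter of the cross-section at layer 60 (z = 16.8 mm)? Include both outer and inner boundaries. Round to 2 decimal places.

122.26 mm

At z = 16.8 mm: the cube (footprint 20×25.5) is included at this height (perimeter 91.00 mm); the r=9 cylinder at (-3.5, 0.5) contributes a regular 24-gon of circumradius 9 (perimeter = 2·24·9.000·sin(180°/24) = 56.39 mm); the r=2 cylinder at (10, 5) contributes a regular 24-gon of circumradius 2 (perimeter = 2·24·2.000·sin(180°/24) = 12.53 mm); Combining (union): the regions partially overlap (shared area 47.55 mm²), so the edge portions inside another operand are dropped and the merged outline is re-measured after clipping — boundary = 122.26 mm; (whole slice rotated 50° about Z — lengths, areas and connectivity unchanged). Overall, the cross-section is a single solid region. Total boundary length (outer) = 122.26 mm.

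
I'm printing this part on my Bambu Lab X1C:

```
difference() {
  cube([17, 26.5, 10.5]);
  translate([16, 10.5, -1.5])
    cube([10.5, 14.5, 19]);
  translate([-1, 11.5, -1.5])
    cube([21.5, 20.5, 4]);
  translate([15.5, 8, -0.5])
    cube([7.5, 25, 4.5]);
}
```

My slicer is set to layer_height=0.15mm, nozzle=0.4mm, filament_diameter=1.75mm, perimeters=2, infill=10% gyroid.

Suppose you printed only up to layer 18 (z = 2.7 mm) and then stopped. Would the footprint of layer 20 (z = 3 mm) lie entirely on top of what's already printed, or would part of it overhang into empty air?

entirely on top

Compare the two slices. At z = 2.7: the cube (footprint 17×26.5) is included at this height (area 450.50 mm²); the 10.5×14.5 cube at (16, 10.5) contributes its full rectangle (area 152.25 mm²); the cube at (-1, 11.5) is absent (z outside [-1.5, 2.5]); the cube at (15.5, 8) (footprint 7.5×25) is included at this height (area 187.50 mm²); After the difference (first − rest): starting from the 17×26.5 cube (450.50 mm²), the 10.5×14.5 cube at (16, 10.5) partially overlaps it — only the 14.50 mm² overlap (of its 152.25 mm²) is removed, clipping the outline; the 7.5×25 cube at (15.5, 8) partially overlaps it — only the 13.25 mm² overlap (of its 187.50 mm²) is removed, clipping the outline — area = 422.75 mm². At z = 3: the cube is present — its section is the full 17×26.5 rectangle (area 450.50 mm²); the cube at (16, 10.5) is present — its section is the full 10.5×14.5 rectangle (area 152.25 mm²); the cube at (-1, 11.5) is not intersected at this z (z outside [-1.5, 2.5]); the cube at (15.5, 8) is present — its section is the full 7.5×25 rectangle (area 187.50 mm²); Taking the first minus the rest: starting from the 17×26.5 cube (450.50 mm²), the 10.5×14.5 cube at (16, 10.5) partially overlaps it — only the 14.50 mm² overlap (of its 152.25 mm²) is removed, clipping the outline; the 7.5×25 cube at (15.5, 8) partially overlaps it — only the 13.25 mm² overlap (of its 187.50 mm²) is removed, clipping the outline — area = 422.75 mm². Checking containment: the cross-section at z = 3 is a subset of the cross-section at z = 2.7.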